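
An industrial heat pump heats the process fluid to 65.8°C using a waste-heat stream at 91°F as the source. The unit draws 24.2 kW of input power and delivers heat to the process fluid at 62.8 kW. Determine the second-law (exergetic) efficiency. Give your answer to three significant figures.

0.253

COP_actual = Q̇_H/Ẇ = 62.80/24.20 = 2.595.
In absolute terms T_C = 305.93 K and T_H = 338.95 K, so ΔT = 33.02 K.
COP_Carnot = T_H/ΔT = 338.95/33.02 = 10.26.
η_II = COP_actual/COP_Carnot = 2.595/10.26 = 0.2528.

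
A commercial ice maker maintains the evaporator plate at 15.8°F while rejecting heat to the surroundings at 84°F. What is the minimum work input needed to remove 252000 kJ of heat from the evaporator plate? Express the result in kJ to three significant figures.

In absolute terms T_C = 264.15 K and T_H = 302.04 K, so ΔT = 37.89 K.
The reversible limit is COP_R = T_C/ΔT = 6.972, so W_min = Q_C/COP = Q_C·ΔT/T_C.
W_min = 252000 × 37.89/264.15 = 36150 kJ.

36100 kJ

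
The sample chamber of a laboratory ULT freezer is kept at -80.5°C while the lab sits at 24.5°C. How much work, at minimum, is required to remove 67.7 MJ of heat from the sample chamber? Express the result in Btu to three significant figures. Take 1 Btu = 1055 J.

35000 Btu

In absolute terms T_C = 192.65 K and T_H = 297.65 K, so ΔT = 105.0 K.
The reversible limit is COP_R = T_C/ΔT = 1.835, so W_min = Q_C/COP = Q_C·ΔT/T_C.
W_min = 67.70 × 105.0/192.65 = 36.90 MJ = 34970 Btu.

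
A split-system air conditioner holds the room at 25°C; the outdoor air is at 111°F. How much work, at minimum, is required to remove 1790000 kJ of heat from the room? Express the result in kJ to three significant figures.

113000 kJ

In absolute terms T_C = 298.15 K and T_H = 317.04 K, so ΔT = 18.89 K.
The reversible limit is COP_R = T_C/ΔT = 15.78, so W_min = Q_C/COP = Q_C·ΔT/T_C.
W_min = 1790000 × 18.89/298.15 = 113400 kJ.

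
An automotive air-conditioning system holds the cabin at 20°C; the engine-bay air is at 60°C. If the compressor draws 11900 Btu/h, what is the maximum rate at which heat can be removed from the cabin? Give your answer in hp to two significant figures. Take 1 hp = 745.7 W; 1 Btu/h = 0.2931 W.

In absolute terms T_C = 293.15 K and T_H = 333.15 K, so ΔT = 40.00 K.
COP_Carnot = T_C/ΔT = 293.15/40.00 = 7.329.
Q̇_max = COP_Carnot × Ẇ = 7.329 × 11900 Btu/h = 87210 Btu/h = 34.28 hp.

34 hp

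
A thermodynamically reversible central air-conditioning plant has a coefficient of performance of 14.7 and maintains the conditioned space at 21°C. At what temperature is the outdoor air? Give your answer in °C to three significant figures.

41.0 °C

COP_R = T_C/(T_H − T_C) gives T_H − T_C = T_C/COP.
With T_C = 294.15 K, T_H = 294.15 × (1 + 1/14.7) = 314.16 K.
Converting, 314.16 K = 41.01°C.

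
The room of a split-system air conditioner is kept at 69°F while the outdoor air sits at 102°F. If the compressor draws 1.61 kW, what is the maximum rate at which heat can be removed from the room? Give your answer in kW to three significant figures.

In absolute terms T_C = 293.71 K and T_H = 312.04 K, so ΔT = 18.33 K.
COP_Carnot = T_C/ΔT = 293.71/18.33 = 16.02.
Q̇_max = COP_Carnot × Ẇ = 16.02 × 1.610 kW = 25.79 kW.

25.8 kW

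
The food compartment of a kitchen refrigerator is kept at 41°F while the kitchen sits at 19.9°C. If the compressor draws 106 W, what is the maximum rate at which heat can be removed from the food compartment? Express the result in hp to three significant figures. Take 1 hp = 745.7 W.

In absolute terms T_C = 278.15 K and T_H = 293.05 K, so ΔT = 14.90 K.
COP_Carnot = T_C/ΔT = 278.15/14.90 = 18.67.
Q̇_max = COP_Carnot × Ẇ = 18.67 × 106.0 W = 1979 W = 2.654 hp.

2.65 hp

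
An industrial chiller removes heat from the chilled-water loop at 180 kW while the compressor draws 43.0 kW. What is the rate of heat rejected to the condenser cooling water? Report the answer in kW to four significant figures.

For a cyclic device the first law requires Q̇_H = Q̇_C + Ẇ.
Q̇_H = Q̇_C + Ẇ = 223.0 kW.

223.0 kW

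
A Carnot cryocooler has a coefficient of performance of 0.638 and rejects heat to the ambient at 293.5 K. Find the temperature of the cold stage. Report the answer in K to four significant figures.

For a Carnot refrigerator COP_R = T_C/(T_H − T_C), so T_C = COP·T_H/(1 + COP).
With T_H = 293.50 K, T_C = 0.638 × 293.50/1.638 = 114.32 K.

114.3 K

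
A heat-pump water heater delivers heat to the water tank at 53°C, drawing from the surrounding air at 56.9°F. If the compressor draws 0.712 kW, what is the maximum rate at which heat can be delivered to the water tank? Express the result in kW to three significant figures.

In absolute terms T_C = 286.98 K and T_H = 326.15 K, so ΔT = 39.17 K.
COP_Carnot = T_H/ΔT = 326.15/39.17 = 8.327.
Q̇_max = COP_Carnot × Ẇ = 8.327 × 0.7120 kW = 5.929 kW.

5.93 kW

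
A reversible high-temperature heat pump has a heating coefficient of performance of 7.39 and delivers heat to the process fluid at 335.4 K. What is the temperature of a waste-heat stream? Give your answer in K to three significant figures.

290 K

COP_HP = T_H/(T_H − T_C) gives T_H − T_C = T_H/COP.
With T_H = 335.40 K, T_C = 335.40 × (1 − 1/7.39) = 290.01 K.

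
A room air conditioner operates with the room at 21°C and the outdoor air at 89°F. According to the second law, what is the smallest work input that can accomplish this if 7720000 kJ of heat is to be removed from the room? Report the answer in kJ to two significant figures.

In absolute terms T_C = 294.15 K and T_H = 304.82 K, so ΔT = 10.67 K.
The reversible limit is COP_R = T_C/ΔT = 27.58, so W_min = Q_C/COP = Q_C·ΔT/T_C.
W_min = 7720000 × 10.67/294.15 = 279900 kJ.

280000 kJ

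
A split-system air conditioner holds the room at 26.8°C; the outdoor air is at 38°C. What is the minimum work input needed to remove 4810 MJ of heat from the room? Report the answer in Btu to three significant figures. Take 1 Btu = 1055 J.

170000 Btu

In absolute terms T_C = 299.95 K and T_H = 311.15 K, so ΔT = 11.20 K.
The reversible limit is COP_R = T_C/ΔT = 26.78, so W_min = Q_C/COP = Q_C·ΔT/T_C.
W_min = 4810 × 11.20/299.95 = 179.6 MJ = 170200 Btu.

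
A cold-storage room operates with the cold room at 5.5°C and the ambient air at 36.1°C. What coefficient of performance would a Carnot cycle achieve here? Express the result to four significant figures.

9.106

In absolute terms T_C = 278.65 K and T_H = 309.25 K, so ΔT = 30.60 K.
For a reversible cycle, COP_Carnot = T_C/ΔT = 278.65/30.60 = 9.106.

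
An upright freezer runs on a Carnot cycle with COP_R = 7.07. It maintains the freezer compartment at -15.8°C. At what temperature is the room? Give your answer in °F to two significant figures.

69 °F

COP_R = T_C/(T_H − T_C) gives T_H − T_C = T_C/COP.
With T_C = 257.35 K, T_H = 257.35 × (1 + 1/7.07) = 293.75 K.
Converting, 293.75 K = 69.08°F.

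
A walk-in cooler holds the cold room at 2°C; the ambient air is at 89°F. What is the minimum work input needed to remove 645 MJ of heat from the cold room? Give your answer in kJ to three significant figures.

69500 kJ

In absolute terms T_C = 275.15 K and T_H = 304.82 K, so ΔT = 29.67 K.
The reversible limit is COP_R = T_C/ΔT = 9.275, so W_min = Q_C/COP = Q_C·ΔT/T_C.
W_min = 645.0 × 29.67/275.15 = 69.54 MJ = 69540 kJ.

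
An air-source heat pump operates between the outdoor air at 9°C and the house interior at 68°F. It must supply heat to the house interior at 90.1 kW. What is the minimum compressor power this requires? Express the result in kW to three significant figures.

In absolute terms T_C = 282.15 K and T_H = 293.15 K, so ΔT = 11.00 K.
COP_Carnot = T_H/ΔT = 293.15/11.00 = 26.65.
Ẇ_min = Q̇/COP_Carnot = 90.10/26.65 = 3.381 kW.

3.38 kW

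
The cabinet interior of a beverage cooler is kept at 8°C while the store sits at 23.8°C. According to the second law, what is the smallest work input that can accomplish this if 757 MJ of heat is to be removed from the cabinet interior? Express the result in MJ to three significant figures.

42.5 MJ

In absolute terms T_C = 281.15 K and T_H = 296.95 K, so ΔT = 15.80 K.
The reversible limit is COP_R = T_C/ΔT = 17.79, so W_min = Q_C/COP = Q_C·ΔT/T_C.
W_min = 757.0 × 15.80/281.15 = 42.54 MJ.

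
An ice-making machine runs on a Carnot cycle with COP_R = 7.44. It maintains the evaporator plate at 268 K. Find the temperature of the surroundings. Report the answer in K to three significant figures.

304 K

COP_R = T_C/(T_H − T_C) gives T_H − T_C = T_C/COP.
With T_C = 268.00 K, T_H = 268.00 × (1 + 1/7.44) = 304.02 K.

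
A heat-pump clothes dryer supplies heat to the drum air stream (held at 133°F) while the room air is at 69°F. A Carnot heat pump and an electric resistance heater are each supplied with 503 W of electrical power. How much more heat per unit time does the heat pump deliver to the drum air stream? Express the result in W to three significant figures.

4160 W

In absolute terms T_C = 293.71 K and T_H = 329.26 K, so ΔT = 35.56 K.
COP_Carnot = T_H/ΔT = 329.26/35.56 = 9.260.
The heat pump delivers Q̇_H = COP × Ẇ = 4658 W; the resistance heater delivers Ẇ = 503.0 W.
Extra = (COP − 1)·Ẇ = 4155 W.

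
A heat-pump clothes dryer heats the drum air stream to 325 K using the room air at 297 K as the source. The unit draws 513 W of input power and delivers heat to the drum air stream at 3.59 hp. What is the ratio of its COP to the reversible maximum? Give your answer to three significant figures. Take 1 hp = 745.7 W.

Converting, Q̇_H = 3.590 hp = 2677 W, so COP_actual = Q̇_H/Ẇ = 2677/513.0 = 5.218.
The reservoir spacing is ΔT = 325 − 297 = 28.00 K.
COP_Carnot = T_H/ΔT = 325.00/28.00 = 11.61.
η_II = COP_actual/COP_Carnot = 5.218/11.61 = 0.4496.

0.450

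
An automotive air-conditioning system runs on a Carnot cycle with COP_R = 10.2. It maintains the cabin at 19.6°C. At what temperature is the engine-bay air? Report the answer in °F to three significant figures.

COP_R = T_C/(T_H − T_C) gives T_H − T_C = T_C/COP.
With T_C = 292.75 K, T_H = 292.75 × (1 + 1/10.2) = 321.45 K.
Converting, 321.45 K = 118.94°F.

119 °F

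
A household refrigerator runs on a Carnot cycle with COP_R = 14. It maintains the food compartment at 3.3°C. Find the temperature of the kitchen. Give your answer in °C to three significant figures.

COP_R = T_C/(T_H − T_C) gives T_H − T_C = T_C/COP.
With T_C = 276.45 K, T_H = 276.45 × (1 + 1/14) = 296.20 K.
Converting, 296.20 K = 23.05°C.

23.0 °C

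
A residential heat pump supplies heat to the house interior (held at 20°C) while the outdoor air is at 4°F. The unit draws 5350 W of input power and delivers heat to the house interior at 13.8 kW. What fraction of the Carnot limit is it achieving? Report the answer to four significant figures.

Converting, Q̇_H = 13.80 kW = 13800 W, so COP_actual = Q̇_H/Ẇ = 13800/5350 = 2.579.
In absolute terms T_C = 257.59 K and T_H = 293.15 K, so ΔT = 35.56 K.
COP_Carnot = T_H/ΔT = 293.15/35.56 = 8.245.
η_II = COP_actual/COP_Carnot = 2.579/8.245 = 0.3129.

0.3129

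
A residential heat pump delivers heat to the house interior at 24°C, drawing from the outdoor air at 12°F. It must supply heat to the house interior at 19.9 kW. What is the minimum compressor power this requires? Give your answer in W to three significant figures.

In absolute terms T_C = 262.04 K and T_H = 297.15 K, so ΔT = 35.11 K.
COP_Carnot = T_H/ΔT = 297.15/35.11 = 8.463.
Ẇ_min = Q̇/COP_Carnot = 19.90/8.463 = 2.351 kW = 2351 W.

2350 W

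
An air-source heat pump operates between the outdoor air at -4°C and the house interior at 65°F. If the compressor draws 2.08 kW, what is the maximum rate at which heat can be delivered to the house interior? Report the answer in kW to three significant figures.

27.1 kW

In absolute terms T_C = 269.15 K and T_H = 291.48 K, so ΔT = 22.33 K.
COP_Carnot = T_H/ΔT = 291.48/22.33 = 13.05.
Q̇_max = COP_Carnot × Ẇ = 13.05 × 2.080 kW = 27.15 kW.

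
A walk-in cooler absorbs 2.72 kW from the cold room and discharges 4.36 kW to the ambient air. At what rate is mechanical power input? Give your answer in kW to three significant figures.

For a cyclic device the first law requires Q̇_H = Q̇_C + Ẇ.
Ẇ = Q̇_H − Q̇_C = 1.640 kW.

1.64 kW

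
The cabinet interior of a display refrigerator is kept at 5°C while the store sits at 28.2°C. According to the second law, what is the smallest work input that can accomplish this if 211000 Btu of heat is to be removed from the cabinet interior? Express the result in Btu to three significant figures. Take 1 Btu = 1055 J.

In absolute terms T_C = 278.15 K and T_H = 301.35 K, so ΔT = 23.20 K.
The reversible limit is COP_R = T_C/ΔT = 11.99, so W_min = Q_C/COP = Q_C·ΔT/T_C.
W_min = 211000 × 23.20/278.15 = 17600 Btu.

17600 Btu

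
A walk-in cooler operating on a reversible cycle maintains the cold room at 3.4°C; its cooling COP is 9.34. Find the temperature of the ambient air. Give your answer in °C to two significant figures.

33 °C

COP_R = T_C/(T_H − T_C) gives T_H − T_C = T_C/COP.
With T_C = 276.55 K, T_H = 276.55 × (1 + 1/9.34) = 306.16 K.
Converting, 306.16 K = 33.01°C.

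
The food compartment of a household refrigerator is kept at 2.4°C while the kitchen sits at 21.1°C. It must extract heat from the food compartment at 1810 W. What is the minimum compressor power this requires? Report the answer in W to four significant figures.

In absolute terms T_C = 275.55 K and T_H = 294.25 K, so ΔT = 18.70 K.
COP_Carnot = T_C/ΔT = 275.55/18.70 = 14.74.
Ẇ_min = Q̇/COP_Carnot = 1810/14.74 = 122.8 W.

122.8 W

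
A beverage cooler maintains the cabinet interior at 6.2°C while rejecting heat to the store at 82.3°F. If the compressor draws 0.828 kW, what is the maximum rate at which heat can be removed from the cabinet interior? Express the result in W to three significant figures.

10600 W

In absolute terms T_C = 279.35 K and T_H = 301.09 K, so ΔT = 21.74 K.
COP_Carnot = T_C/ΔT = 279.35/21.74 = 12.85.
Q̇_max = COP_Carnot × Ẇ = 12.85 × 0.8280 kW = 10.64 kW = 10640 W.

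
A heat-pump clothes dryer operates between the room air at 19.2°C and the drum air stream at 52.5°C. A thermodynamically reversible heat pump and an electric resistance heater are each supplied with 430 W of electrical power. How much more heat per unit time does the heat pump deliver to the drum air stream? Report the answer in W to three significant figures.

In absolute terms T_C = 292.35 K and T_H = 325.65 K, so ΔT = 33.30 K.
COP_Carnot = T_H/ΔT = 325.65/33.30 = 9.779.
The heat pump delivers Q̇_H = COP × Ẇ = 4205 W; the resistance heater delivers Ẇ = 430.0 W.
Extra = (COP − 1)·Ẇ = 3775 W.

3780 W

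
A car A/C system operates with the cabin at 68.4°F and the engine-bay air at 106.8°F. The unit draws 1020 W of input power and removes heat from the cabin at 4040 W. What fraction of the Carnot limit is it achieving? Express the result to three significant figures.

0.288

COP_actual = Q̇_C/Ẇ = 4040/1020 = 3.961.
In absolute terms T_C = 293.37 K and T_H = 314.71 K, so ΔT = 21.33 K.
COP_Carnot = T_C/ΔT = 293.37/21.33 = 13.75.
η_II = COP_actual/COP_Carnot = 3.961/13.75 = 0.2880.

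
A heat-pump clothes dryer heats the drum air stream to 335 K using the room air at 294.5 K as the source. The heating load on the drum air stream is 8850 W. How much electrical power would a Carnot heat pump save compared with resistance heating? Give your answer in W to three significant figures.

The reservoir spacing is ΔT = 335 − 294.5 = 40.50 K.
COP_Carnot = T_H/ΔT = 335.00/40.50 = 8.272.
Resistance heating needs Ẇ_res = Q̇_H = 8850 W; the reversible heat pump needs only Ẇ_hp = Q̇_H/COP = 1070 W.
Saving = 8850 − 1070 = 7780 W.

7780 W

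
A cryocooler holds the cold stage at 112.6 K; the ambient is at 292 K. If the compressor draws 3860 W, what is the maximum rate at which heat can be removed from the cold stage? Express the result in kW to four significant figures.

The reservoir spacing is ΔT = 292 − 112.6 = 179.4 K.
COP_Carnot = T_C/ΔT = 112.60/179.4 = 0.6276.
Q̇_max = COP_Carnot × Ẇ = 0.6276 × 3860 W = 2423 W = 2.423 kW.

2.423 kW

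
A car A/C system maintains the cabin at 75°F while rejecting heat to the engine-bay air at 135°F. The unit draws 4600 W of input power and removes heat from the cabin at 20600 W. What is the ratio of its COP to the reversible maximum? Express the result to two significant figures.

0.50

COP_actual = Q̇_C/Ẇ = 20600/4600 = 4.478.
In absolute terms T_C = 297.04 K and T_H = 330.37 K, so ΔT = 33.33 K.
COP_Carnot = T_C/ΔT = 297.04/33.33 = 8.911.
η_II = COP_actual/COP_Carnot = 4.478/8.911 = 0.5025.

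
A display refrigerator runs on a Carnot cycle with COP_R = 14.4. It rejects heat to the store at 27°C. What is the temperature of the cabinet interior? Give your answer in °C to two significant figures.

For a Carnot refrigerator COP_R = T_C/(T_H − T_C), so T_C = COP·T_H/(1 + COP).
With T_H = 300.15 K, T_C = 14.4 × 300.15/15.40 = 280.66 K.
Converting, 280.66 K = 7.51°C.

7.5 °C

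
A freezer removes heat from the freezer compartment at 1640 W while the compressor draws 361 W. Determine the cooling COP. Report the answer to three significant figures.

4.54

The first law gives Q̇_H = Q̇_C + Ẇ, so the three rates are Q̇_C = 1640, Q̇_H = 2001, Ẇ = 361.0 W.
COP_R = Q̇_C/Ẇ = 1640/361.0 = 4.543.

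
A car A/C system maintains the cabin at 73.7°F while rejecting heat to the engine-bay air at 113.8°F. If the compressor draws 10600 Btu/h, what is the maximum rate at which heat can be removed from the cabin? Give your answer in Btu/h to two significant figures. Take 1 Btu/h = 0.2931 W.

In absolute terms T_C = 296.32 K and T_H = 318.59 K, so ΔT = 22.28 K.
COP_Carnot = T_C/ΔT = 296.32/22.28 = 13.30.
Q̇_max = COP_Carnot × Ẇ = 13.30 × 10600 Btu/h = 141000 Btu/h.

140000 Btu/h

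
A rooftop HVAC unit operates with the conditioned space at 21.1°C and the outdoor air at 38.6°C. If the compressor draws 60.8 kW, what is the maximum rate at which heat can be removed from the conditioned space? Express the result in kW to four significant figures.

1022 kW

In absolute terms T_C = 294.25 K and T_H = 311.75 K, so ΔT = 17.50 K.
COP_Carnot = T_C/ΔT = 294.25/17.50 = 16.81.
Q̇_max = COP_Carnot × Ẇ = 16.81 × 60.80 kW = 1022 kW.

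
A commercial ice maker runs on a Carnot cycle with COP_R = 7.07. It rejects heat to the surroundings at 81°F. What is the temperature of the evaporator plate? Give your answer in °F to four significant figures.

For a Carnot refrigerator COP_R = T_C/(T_H − T_C), so T_C = COP·T_H/(1 + COP).
With T_H = 300.37 K, T_C = 7.07 × 300.37/8.070 = 263.15 K.
Converting, 263.15 K = 14.00°F.

14.00 °F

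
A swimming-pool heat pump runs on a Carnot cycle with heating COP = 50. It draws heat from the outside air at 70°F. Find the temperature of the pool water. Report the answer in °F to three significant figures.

COP_HP = T_H/(T_H − T_C) rearranges to T_H = COP·T_C/(COP − 1).
With T_C = 294.26 K, T_H = 50 × 294.26/49.00 = 300.27 K.
Converting, 300.27 K = 80.81°F.

80.8 °F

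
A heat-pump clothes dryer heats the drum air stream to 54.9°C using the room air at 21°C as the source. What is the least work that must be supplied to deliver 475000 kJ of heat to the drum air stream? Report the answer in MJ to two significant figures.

In absolute terms T_C = 294.15 K and T_H = 328.05 K, so ΔT = 33.90 K.
The reversible limit is COP_HP = T_H/ΔT = 9.677, so W_min = Q_H/COP = Q_H·ΔT/T_H.
W_min = 475000 × 33.90/328.05 = 49090 kJ = 49.09 MJ.

49 MJ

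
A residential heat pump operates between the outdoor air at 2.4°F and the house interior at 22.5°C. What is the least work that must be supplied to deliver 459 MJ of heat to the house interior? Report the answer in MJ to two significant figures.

In absolute terms T_C = 256.71 K and T_H = 295.65 K, so ΔT = 38.94 K.
The reversible limit is COP_HP = T_H/ΔT = 7.592, so W_min = Q_H/COP = Q_H·ΔT/T_H.
W_min = 459.0 × 38.94/295.65 = 60.46 MJ.

60 MJ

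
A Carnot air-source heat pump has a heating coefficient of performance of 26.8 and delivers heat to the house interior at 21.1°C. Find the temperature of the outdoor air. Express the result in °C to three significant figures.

10.1 °C

COP_HP = T_H/(T_H − T_C) gives T_H − T_C = T_H/COP.
With T_H = 294.25 K, T_C = 294.25 × (1 − 1/26.8) = 283.27 K.
Converting, 283.27 K = 10.12°C.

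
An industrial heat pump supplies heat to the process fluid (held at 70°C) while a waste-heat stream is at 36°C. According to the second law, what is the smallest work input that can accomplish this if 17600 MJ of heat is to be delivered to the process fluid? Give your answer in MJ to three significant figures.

1740 MJ

In absolute terms T_C = 309.15 K and T_H = 343.15 K, so ΔT = 34.00 K.
The reversible limit is COP_HP = T_H/ΔT = 10.09, so W_min = Q_H/COP = Q_H·ΔT/T_H.
W_min = 17600 × 34.00/343.15 = 1744 MJ.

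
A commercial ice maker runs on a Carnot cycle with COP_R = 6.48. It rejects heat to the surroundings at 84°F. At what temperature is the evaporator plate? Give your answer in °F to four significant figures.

For a Carnot refrigerator COP_R = T_C/(T_H − T_C), so T_C = COP·T_H/(1 + COP).
With T_H = 302.04 K, T_C = 6.48 × 302.04/7.480 = 261.66 K.
Converting, 261.66 K = 11.32°F.

11.32 °F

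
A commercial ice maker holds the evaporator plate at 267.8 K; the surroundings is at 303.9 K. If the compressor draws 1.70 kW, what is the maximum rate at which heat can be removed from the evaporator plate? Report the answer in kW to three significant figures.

12.6 kW

The reservoir spacing is ΔT = 303.9 − 267.8 = 36.10 K.
COP_Carnot = T_C/ΔT = 267.80/36.10 = 7.418.
Q̇_max = COP_Carnot × Ẇ = 7.418 × 1.700 kW = 12.61 kW.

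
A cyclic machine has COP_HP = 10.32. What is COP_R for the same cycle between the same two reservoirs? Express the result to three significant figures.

9.32

Since Q_H = Q_C + W for any cycle, COP_R = Q_C/W = Q_H/W − 1.
COP_R = 10.32 − 1 = 9.32.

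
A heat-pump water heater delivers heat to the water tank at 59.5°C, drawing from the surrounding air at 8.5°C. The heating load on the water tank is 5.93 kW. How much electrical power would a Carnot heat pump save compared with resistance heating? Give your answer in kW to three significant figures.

5.02 kW

In absolute terms T_C = 281.65 K and T_H = 332.65 K, so ΔT = 51.00 K.
COP_Carnot = T_H/ΔT = 332.65/51.00 = 6.523.
Resistance heating needs Ẇ_res = Q̇_H = 5.930 kW; the reversible heat pump needs only Ẇ_hp = Q̇_H/COP = 0.9092 kW.
Saving = 5.930 − 0.9092 = 5.021 kW.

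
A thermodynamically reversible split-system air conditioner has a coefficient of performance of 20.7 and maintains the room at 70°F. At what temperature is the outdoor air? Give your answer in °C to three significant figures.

35.3 °C

COP_R = T_C/(T_H − T_C) gives T_H − T_C = T_C/COP.
With T_C = 294.26 K, T_H = 294.26 × (1 + 1/20.7) = 308.48 K.
Converting, 308.48 K = 35.33°C.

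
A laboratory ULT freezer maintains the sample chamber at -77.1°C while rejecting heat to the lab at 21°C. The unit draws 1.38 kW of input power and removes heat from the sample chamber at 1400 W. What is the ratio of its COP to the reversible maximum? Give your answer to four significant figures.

0.5076

Converting, Q̇_C = 1400 W = 1.400 kW, so COP_actual = Q̇_C/Ẇ = 1.400/1.380 = 1.014.
In absolute terms T_C = 196.05 K and T_H = 294.15 K, so ΔT = 98.10 K.
COP_Carnot = T_C/ΔT = 196.05/98.10 = 1.998.
η_II = COP_actual/COP_Carnot = 1.014/1.998 = 0.5076.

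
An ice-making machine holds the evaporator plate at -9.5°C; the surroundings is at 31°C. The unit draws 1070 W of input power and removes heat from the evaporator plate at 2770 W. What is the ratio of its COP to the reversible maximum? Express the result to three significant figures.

0.398

COP_actual = Q̇_C/Ẇ = 2770/1070 = 2.589.
In absolute terms T_C = 263.65 K and T_H = 304.15 K, so ΔT = 40.50 K.
COP_Carnot = T_C/ΔT = 263.65/40.50 = 6.510.
η_II = COP_actual/COP_Carnot = 2.589/6.510 = 0.3977.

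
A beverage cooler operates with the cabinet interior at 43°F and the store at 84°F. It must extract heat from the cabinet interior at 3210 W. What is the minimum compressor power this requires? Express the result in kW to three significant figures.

0.262 kW

In absolute terms T_C = 279.26 K and T_H = 302.04 K, so ΔT = 22.78 K.
COP_Carnot = T_C/ΔT = 279.26/22.78 = 12.26.
Ẇ_min = Q̇/COP_Carnot = 3210/12.26 = 261.8 W = 0.2618 kW.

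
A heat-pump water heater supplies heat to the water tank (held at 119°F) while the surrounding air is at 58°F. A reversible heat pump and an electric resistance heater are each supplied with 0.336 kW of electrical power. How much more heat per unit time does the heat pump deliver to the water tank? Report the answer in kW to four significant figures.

2.851 kW

In absolute terms T_C = 287.59 K and T_H = 321.48 K, so ΔT = 33.89 K.
COP_Carnot = T_H/ΔT = 321.48/33.89 = 9.486.
The heat pump delivers Q̇_H = COP × Ẇ = 3.187 kW; the resistance heater delivers Ẇ = 0.3360 kW.
Extra = (COP − 1)·Ẇ = 2.851 kW.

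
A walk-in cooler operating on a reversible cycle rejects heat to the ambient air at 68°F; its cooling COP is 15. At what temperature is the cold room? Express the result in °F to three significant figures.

For a Carnot refrigerator COP_R = T_C/(T_H − T_C), so T_C = COP·T_H/(1 + COP).
With T_H = 293.15 K, T_C = 15 × 293.15/16.00 = 274.83 K.
Converting, 274.83 K = 35.02°F.

35.0 °F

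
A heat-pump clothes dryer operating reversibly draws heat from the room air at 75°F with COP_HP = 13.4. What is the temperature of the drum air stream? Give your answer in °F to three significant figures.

COP_HP = T_H/(T_H − T_C) rearranges to T_H = COP·T_C/(COP − 1).
With T_C = 297.04 K, T_H = 13.4 × 297.04/12.40 = 320.99 K.
Converting, 320.99 K = 118.12°F.

118 °F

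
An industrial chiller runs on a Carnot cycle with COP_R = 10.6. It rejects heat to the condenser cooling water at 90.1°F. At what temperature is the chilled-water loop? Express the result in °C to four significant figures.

For a Carnot refrigerator COP_R = T_C/(T_H − T_C), so T_C = COP·T_H/(1 + COP).
With T_H = 305.43 K, T_C = 10.6 × 305.43/11.60 = 279.10 K.
Converting, 279.10 K = 5.95°C.

5.948 °C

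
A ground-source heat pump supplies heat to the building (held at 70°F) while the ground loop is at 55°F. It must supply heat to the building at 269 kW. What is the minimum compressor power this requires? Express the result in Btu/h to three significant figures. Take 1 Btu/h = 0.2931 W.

In absolute terms T_C = 285.93 K and T_H = 294.26 K, so ΔT = 8.333 K.
COP_Carnot = T_H/ΔT = 294.26/8.333 = 35.31.
Ẇ_min = Q̇/COP_Carnot = 269.0/35.31 = 7.618 kW = 25990 Btu/h.

26000 Btu/h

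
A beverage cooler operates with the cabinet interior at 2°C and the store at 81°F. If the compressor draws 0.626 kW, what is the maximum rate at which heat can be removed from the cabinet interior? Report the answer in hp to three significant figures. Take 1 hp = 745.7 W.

In absolute terms T_C = 275.15 K and T_H = 300.37 K, so ΔT = 25.22 K.
COP_Carnot = T_C/ΔT = 275.15/25.22 = 10.91.
Q̇_max = COP_Carnot × Ẇ = 10.91 × 0.6260 kW = 6.829 kW = 9.158 hp.

9.16 hp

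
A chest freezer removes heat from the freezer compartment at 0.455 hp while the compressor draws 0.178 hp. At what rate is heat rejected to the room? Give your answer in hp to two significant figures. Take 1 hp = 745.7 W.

0.63 hp

For a cyclic device the first law requires Q̇_H = Q̇_C + Ẇ.
Q̇_H = Q̇_C + Ẇ = 0.6330 hp.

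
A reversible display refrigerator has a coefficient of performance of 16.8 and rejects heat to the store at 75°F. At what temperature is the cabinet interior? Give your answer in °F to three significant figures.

For a Carnot refrigerator COP_R = T_C/(T_H − T_C), so T_C = COP·T_H/(1 + COP).
With T_H = 297.04 K, T_C = 16.8 × 297.04/17.80 = 280.35 K.
Converting, 280.35 K = 44.96°F.

45.0 °F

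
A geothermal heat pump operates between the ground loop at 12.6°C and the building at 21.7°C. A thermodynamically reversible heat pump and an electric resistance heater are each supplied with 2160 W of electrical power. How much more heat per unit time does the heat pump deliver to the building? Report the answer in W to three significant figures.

In absolute terms T_C = 285.75 K and T_H = 294.85 K, so ΔT = 9.100 K.
COP_Carnot = T_H/ΔT = 294.85/9.100 = 32.40.
The heat pump delivers Q̇_H = COP × Ẇ = 69990 W; the resistance heater delivers Ẇ = 2160 W.
Extra = (COP − 1)·Ẇ = 67830 W.

67800 W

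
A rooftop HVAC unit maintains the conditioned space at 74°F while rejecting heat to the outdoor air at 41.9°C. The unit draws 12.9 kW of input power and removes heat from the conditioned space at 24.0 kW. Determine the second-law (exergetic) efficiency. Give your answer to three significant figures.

COP_actual = Q̇_C/Ẇ = 24.00/12.90 = 1.860.
In absolute terms T_C = 296.48 K and T_H = 315.05 K, so ΔT = 18.57 K.
COP_Carnot = T_C/ΔT = 296.48/18.57 = 15.97.
η_II = COP_actual/COP_Carnot = 1.860/15.97 = 0.1165.

0.117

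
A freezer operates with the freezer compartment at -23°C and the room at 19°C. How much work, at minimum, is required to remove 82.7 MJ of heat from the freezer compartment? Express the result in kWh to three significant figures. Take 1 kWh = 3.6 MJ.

In absolute terms T_C = 250.15 K and T_H = 292.15 K, so ΔT = 42.00 K.
The reversible limit is COP_R = T_C/ΔT = 5.956, so W_min = Q_C/COP = Q_C·ΔT/T_C.
W_min = 82.70 × 42.00/250.15 = 13.89 MJ = 3.857 kWh.

3.86 kWh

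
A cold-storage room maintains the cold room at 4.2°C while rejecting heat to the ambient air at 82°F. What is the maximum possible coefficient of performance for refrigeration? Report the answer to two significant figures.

12

In absolute terms T_C = 277.35 K and T_H = 300.93 K, so ΔT = 23.58 K.
For a reversible cycle, COP_Carnot = T_C/ΔT = 277.35/23.58 = 11.76.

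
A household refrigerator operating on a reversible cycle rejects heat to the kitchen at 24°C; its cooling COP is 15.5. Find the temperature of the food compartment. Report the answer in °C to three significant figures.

For a Carnot refrigerator COP_R = T_C/(T_H − T_C), so T_C = COP·T_H/(1 + COP).
With T_H = 297.15 K, T_C = 15.5 × 297.15/16.50 = 279.14 K.
Converting, 279.14 K = 5.99°C.

5.99 °C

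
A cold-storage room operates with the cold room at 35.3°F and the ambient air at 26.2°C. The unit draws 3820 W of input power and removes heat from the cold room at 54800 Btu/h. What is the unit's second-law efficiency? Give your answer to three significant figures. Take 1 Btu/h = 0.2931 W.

0.373

Converting, Q̇_C = 54800 Btu/h = 16060 W, so COP_actual = Q̇_C/Ẇ = 16060/3820 = 4.205.
In absolute terms T_C = 274.98 K and T_H = 299.35 K, so ΔT = 24.37 K.
COP_Carnot = T_C/ΔT = 274.98/24.37 = 11.29.
η_II = COP_actual/COP_Carnot = 4.205/11.29 = 0.3726.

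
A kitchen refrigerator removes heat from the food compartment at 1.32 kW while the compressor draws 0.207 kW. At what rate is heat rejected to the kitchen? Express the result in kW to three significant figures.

For a cyclic device the first law requires Q̇_H = Q̇_C + Ẇ.
Q̇_H = Q̇_C + Ẇ = 1.527 kW.

1.53 kW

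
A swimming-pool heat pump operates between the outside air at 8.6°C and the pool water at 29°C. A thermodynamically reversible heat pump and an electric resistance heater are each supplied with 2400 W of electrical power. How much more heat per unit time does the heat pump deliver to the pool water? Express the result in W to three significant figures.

In absolute terms T_C = 281.75 K and T_H = 302.15 K, so ΔT = 20.40 K.
COP_Carnot = T_H/ΔT = 302.15/20.40 = 14.81.
The heat pump delivers Q̇_H = COP × Ẇ = 35550 W; the resistance heater delivers Ẇ = 2400 W.
Extra = (COP − 1)·Ẇ = 33150 W.

33100 W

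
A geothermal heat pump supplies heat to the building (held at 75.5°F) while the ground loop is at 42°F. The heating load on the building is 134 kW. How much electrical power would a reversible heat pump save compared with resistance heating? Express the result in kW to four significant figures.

In absolute terms T_C = 278.71 K and T_H = 297.32 K, so ΔT = 18.61 K.
COP_Carnot = T_H/ΔT = 297.32/18.61 = 15.98.
Resistance heating needs Ẇ_res = Q̇_H = 134.0 kW; the reversible heat pump needs only Ẇ_hp = Q̇_H/COP = 8.388 kW.
Saving = 134.0 − 8.388 = 125.6 kW.

125.6 kW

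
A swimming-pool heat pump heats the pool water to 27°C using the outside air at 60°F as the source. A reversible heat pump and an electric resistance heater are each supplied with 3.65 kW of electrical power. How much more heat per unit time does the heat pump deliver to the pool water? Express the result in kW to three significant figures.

92.1 kW

In absolute terms T_C = 288.71 K and T_H = 300.15 K, so ΔT = 11.44 K.
COP_Carnot = T_H/ΔT = 300.15/11.44 = 26.23.
The heat pump delivers Q̇_H = COP × Ẇ = 95.73 kW; the resistance heater delivers Ẇ = 3.650 kW.
Extra = (COP − 1)·Ẇ = 92.08 kW.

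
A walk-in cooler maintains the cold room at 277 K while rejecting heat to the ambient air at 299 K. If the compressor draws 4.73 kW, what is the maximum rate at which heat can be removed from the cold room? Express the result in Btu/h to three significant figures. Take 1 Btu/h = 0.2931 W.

The reservoir spacing is ΔT = 299 − 277 = 22.00 K.
COP_Carnot = T_C/ΔT = 277.00/22.00 = 12.59.
Q̇_max = COP_Carnot × Ẇ = 12.59 × 4.730 kW = 59.56 kW = 203200 Btu/h.

203000 Btu/h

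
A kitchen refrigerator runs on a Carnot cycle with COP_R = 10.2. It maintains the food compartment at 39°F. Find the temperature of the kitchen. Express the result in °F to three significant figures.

COP_R = T_C/(T_H − T_C) gives T_H − T_C = T_C/COP.
With T_C = 277.04 K, T_H = 277.04 × (1 + 1/10.2) = 304.20 K.
Converting, 304.20 K = 87.89°F.

87.9 °F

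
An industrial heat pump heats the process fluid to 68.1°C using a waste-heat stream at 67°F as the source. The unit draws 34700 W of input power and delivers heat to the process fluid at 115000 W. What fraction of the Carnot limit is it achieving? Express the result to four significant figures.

COP_actual = Q̇_H/Ẇ = 115000/34700 = 3.314.
In absolute terms T_C = 292.59 K and T_H = 341.25 K, so ΔT = 48.66 K.
COP_Carnot = T_H/ΔT = 341.25/48.66 = 7.014.
η_II = COP_actual/COP_Carnot = 3.314/7.014 = 0.4725.

0.4725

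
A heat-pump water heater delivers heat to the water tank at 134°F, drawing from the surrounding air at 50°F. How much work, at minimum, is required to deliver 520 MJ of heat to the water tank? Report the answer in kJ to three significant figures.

In absolute terms T_C = 283.15 K and T_H = 329.82 K, so ΔT = 46.67 K.
The reversible limit is COP_HP = T_H/ΔT = 7.068, so W_min = Q_H/COP = Q_H·ΔT/T_H.
W_min = 520.0 × 46.67/329.82 = 73.58 MJ = 73580 kJ.

73600 kJ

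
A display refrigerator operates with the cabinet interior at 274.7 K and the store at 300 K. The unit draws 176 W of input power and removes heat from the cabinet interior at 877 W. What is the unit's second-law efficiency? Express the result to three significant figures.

COP_actual = Q̇_C/Ẇ = 877.0/176.0 = 4.983.
The reservoir spacing is ΔT = 300 − 274.7 = 25.30 K.
COP_Carnot = T_C/ΔT = 274.70/25.30 = 10.86.
η_II = COP_actual/COP_Carnot = 4.983/10.86 = 0.4589.

0.459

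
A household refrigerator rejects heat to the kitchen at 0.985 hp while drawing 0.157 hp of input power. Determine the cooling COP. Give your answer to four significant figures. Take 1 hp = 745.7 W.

5.274

The first law gives Q̇_H = Q̇_C + Ẇ, so the three rates are Q̇_C = 0.8280, Q̇_H = 0.9850, Ẇ = 0.1570 hp.
COP_R = Q̇_C/Ẇ = 0.8280/0.1570 = 5.274.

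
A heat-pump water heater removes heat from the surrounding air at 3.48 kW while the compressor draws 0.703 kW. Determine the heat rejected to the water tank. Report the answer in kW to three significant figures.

4.18 kW

For a cyclic device the first law requires Q̇_H = Q̇_C + Ẇ.
Q̇_H = Q̇_C + Ẇ = 4.183 kW.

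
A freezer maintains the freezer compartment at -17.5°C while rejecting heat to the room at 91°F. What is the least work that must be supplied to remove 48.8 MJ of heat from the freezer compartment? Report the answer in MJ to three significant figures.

In absolute terms T_C = 255.65 K and T_H = 305.93 K, so ΔT = 50.28 K.
The reversible limit is COP_R = T_C/ΔT = 5.085, so W_min = Q_C/COP = Q_C·ΔT/T_C.
W_min = 48.80 × 50.28/255.65 = 9.597 MJ.

9.60 MJ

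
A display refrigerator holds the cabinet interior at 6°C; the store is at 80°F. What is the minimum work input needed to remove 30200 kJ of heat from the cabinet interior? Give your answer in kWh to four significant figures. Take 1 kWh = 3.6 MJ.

0.6211 kWh

In absolute terms T_C = 279.15 K and T_H = 299.82 K, so ΔT = 20.67 K.
The reversible limit is COP_R = T_C/ΔT = 13.51, so W_min = Q_C/COP = Q_C·ΔT/T_C.
W_min = 30200 × 20.67/279.15 = 2236 kJ = 0.6211 kWh.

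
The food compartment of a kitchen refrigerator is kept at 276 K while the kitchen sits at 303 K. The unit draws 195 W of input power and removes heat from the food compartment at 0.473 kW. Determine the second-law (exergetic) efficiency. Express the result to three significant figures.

0.237

Converting, Q̇_C = 0.4730 kW = 473.0 W, so COP_actual = Q̇_C/Ẇ = 473.0/195.0 = 2.426.
The reservoir spacing is ΔT = 303 − 276 = 27.00 K.
COP_Carnot = T_C/ΔT = 276.00/27.00 = 10.22.
η_II = COP_actual/COP_Carnot = 2.426/10.22 = 0.2373.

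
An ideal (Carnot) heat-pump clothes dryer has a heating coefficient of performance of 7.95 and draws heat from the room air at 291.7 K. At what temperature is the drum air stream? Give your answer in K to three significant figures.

334 K

COP_HP = T_H/(T_H − T_C) rearranges to T_H = COP·T_C/(COP − 1).
With T_C = 291.70 K, T_H = 7.95 × 291.70/6.950 = 333.67 K.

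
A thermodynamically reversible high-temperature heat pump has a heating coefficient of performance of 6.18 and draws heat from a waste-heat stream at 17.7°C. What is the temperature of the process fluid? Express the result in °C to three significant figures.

73.8 °C

COP_HP = T_H/(T_H − T_C) rearranges to T_H = COP·T_C/(COP − 1).
With T_C = 290.85 K, T_H = 6.18 × 290.85/5.180 = 347.00 K.
Converting, 347.00 K = 73.85°C.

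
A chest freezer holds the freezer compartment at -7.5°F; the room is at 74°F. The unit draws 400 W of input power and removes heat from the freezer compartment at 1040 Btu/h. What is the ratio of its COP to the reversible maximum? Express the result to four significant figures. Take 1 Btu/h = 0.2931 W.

Converting, Q̇_C = 1040 Btu/h = 304.8 W, so COP_actual = Q̇_C/Ẇ = 304.8/400.0 = 0.7621.
In absolute terms T_C = 251.21 K and T_H = 296.48 K, so ΔT = 45.28 K.
COP_Carnot = T_C/ΔT = 251.21/45.28 = 5.548.
η_II = COP_actual/COP_Carnot = 0.7621/5.548 = 0.1374.

0.1374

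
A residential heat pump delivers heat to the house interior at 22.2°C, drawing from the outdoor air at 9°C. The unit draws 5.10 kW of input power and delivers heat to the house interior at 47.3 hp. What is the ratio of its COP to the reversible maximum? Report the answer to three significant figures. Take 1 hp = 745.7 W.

0.309

Converting, Q̇_H = 47.30 hp = 35.27 kW, so COP_actual = Q̇_H/Ẇ = 35.27/5.100 = 6.916.
In absolute terms T_C = 282.15 K and T_H = 295.35 K, so ΔT = 13.20 K.
COP_Carnot = T_H/ΔT = 295.35/13.20 = 22.38.
η_II = COP_actual/COP_Carnot = 6.916/22.38 = 0.3091.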